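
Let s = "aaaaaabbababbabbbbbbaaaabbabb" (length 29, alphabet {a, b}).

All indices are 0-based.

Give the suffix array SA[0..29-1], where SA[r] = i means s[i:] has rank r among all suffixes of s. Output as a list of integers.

[0, 1, 2, 20, 3, 21, 4, 22, 8, 26, 5, 23, 10, 13, 28, 19, 7, 25, 9, 12, 27, 18, 6, 24, 11, 17, 16, 15, 14]

rank | idx | suffix
   0 |   0 | aaaaaabbababbabbbbbbaaaabbabb
   1 |   1 | aaaaabbababbabbbbbbaaaabbabb
   2 |   2 | aaaabbababbabbbbbbaaaabbabb
   3 |  20 | aaaabbabb
   4 |   3 | aaabbababbabbbbbbaaaabbabb
   5 |  21 | aaabbabb
   6 |   4 | aabbababbabbbbbbaaaabbabb
   7 |  22 | aabbabb
   8 |   8 | ababbabbbbbbaaaabbabb
   9 |  26 | abb
  10 |   5 | abbababbabbbbbbaaaabbabb
  11 |  23 | abbabb
  12 |  10 | abbabbbbbbaaaabbabb
  13 |  13 | abbbbbbaaaabbabb
  14 |  28 | b
  15 |  19 | baaaabbabb
  16 |   7 | bababbabbbbbbaaaabbabb
  17 |  25 | babb
  18 |   9 | babbabbbbbbaaaabbabb
  19 |  12 | babbbbbbaaaabbabb
  20 |  27 | bb
  21 |  18 | bbaaaabbabb
  22 |   6 | bbababbabbbbbbaaaabbabb
  23 |  24 | bbabb
  24 |  11 | bbabbbbbbaaaabbabb
  25 |  17 | bbbaaaabbabb
  26 |  16 | bbbbaaaabbabb
  27 |  15 | bbbbbaaaabbabb
  28 |  14 | bbbbbbaaaabbabb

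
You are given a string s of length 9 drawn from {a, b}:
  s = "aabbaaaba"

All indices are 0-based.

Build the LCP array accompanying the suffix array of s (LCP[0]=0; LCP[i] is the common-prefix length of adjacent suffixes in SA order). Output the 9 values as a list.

[0, 1, 2, 3, 1, 2, 0, 2, 1]

rank→(start, suffix):
  0 → (8, 'a')
  1 → (4, 'aaaba')
  2 → (5, 'aaba')
  3 → (0, 'aabbaaaba')
  4 → (6, 'aba')
  5 → (1, 'abbaaaba')
  6 → (7, 'ba')
  7 → (3, 'baaaba')
  8 → (2, 'bbaaaba')

SA = [8, 4, 5, 0, 6, 1, 7, 3, 2]
rank  pair      lcp
   1  s[8:],s[4:]  1  'a'
   2  s[4:],s[5:]  2  'aa'
   3  s[5:],s[0:]  3  'aab'
   4  s[0:],s[6:]  1  'a'
   5  s[6:],s[1:]  2  'ab'
   6  s[1:],s[7:]  0  ''
   7  s[7:],s[3:]  2  'ba'
   8  s[3:],s[2:]  1  'b'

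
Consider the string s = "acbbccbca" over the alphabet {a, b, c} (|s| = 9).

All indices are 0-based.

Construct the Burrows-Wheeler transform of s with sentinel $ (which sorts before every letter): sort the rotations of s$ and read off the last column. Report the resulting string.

ac$ccbbacb

rank  rotation    last
    0  $acbbccbca  a
    1  a$acbbccbc  c
    2  acbbccbca$  $
    3  bbccbca$ac  c
    4  bca$acbbcc  c
    5  bccbca$acb  b
    6  ca$acbbccb  b
    7  cbbccbca$a  a
    8  cbca$acbbc  c
    9  ccbca$acbb  b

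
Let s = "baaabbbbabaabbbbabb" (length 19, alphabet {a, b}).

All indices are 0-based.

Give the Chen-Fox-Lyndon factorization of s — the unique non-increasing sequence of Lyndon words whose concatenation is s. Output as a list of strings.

["b", "aaabbbbabaabbbbabb"]

emit factor 1: 'b' (i=0, period=1)
emit factor 2: 'aaabbbbabaabbbbabb' (i=1, period=18)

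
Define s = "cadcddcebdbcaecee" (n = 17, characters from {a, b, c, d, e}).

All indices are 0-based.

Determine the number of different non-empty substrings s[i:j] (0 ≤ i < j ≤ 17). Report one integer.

138

rank→(start, suffix):
  0 → (1, 'adcddcebdbcaecee')
  1 → (12, 'aecee')
  2 → (10, 'bcaecee')
  3 → (8, 'bdbcaecee')
  4 → (0, 'cadcddcebdbcaecee')
  5 → (11, 'caecee')
  6 → (3, 'cddcebdbcaecee')
  7 → (6, 'cebdbcaecee')
  8 → (14, 'cee')
  9 → (9, 'dbcaecee')
  10 → (2, 'dcddcebdbcaecee')
  11 → (5, 'dcebdbcaecee')
  12 → (4, 'ddcebdbcaecee')
  13 → (16, 'e')
  14 → (7, 'ebdbcaecee')
  15 → (13, 'ecee')
  16 → (15, 'ee')

SA = [1, 12, 10, 8, 0, 11, 3, 6, 14, 9, 2, 5, 4, 16, 7, 13, 15]
[i] adj suffixes → lcp
  [1] 1/12 → 1 ('a')
  [2] 12/10 → 0 ('')
  [3] 10/8 → 1 ('b')
  [4] 8/0 → 0 ('')
  [5] 0/11 → 2 ('ca')
  [6] 11/3 → 1 ('c')
  [7] 3/6 → 1 ('c')
  [8] 6/14 → 2 ('ce')
  [9] 14/9 → 0 ('')
  [10] 9/2 → 1 ('d')
  [11] 2/5 → 2 ('dc')
  [12] 5/4 → 1 ('d')
  [13] 4/16 → 0 ('')
  [14] 16/7 → 1 ('e')
  [15] 7/13 → 1 ('e')
  [16] 13/15 → 1 ('e')

n(n+1)/2 = 17·18/2 = 153
Σ LCP = 0 + 1 + 0 + 1 + 0 + 2 + 1 + 1 + 2 + 0 + 1 + 2 + 1 + 0 + 1 + 1 + 1 = 15
distinct = 153 − 15 = 138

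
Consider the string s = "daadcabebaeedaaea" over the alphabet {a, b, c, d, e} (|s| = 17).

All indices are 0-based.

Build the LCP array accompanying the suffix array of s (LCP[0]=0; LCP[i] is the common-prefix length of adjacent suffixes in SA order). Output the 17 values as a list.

[0, 1, 2, 1, 1, 1, 2, 0, 1, 0, 0, 3, 1, 0, 1, 1, 1]

rank | idx | suffix
   0 |  16 | a
   1 |   1 | aadcabebaeedaaea
   2 |  13 | aaea
   3 |   5 | abebaeedaaea
   4 |   2 | adcabebaeedaaea
   5 |  14 | aea
   6 |   9 | aeedaaea
   7 |   8 | baeedaaea
   8 |   6 | bebaeedaaea
   9 |   4 | cabebaeedaaea
  10 |   0 | daadcabebaeedaaea
  11 |  12 | daaea
  12 |   3 | dcabebaeedaaea
  13 |  15 | ea
  14 |   7 | ebaeedaaea
  15 |  11 | edaaea
  16 |  10 | eedaaea

SA = [16, 1, 13, 5, 2, 14, 9, 8, 6, 4, 0, 12, 3, 15, 7, 11, 10]
i: (SA[i-1],SA[i]) lcp shared
  1: (16,1) 1 'a'
  2: (1,13) 2 'aa'
  3: (13,5) 1 'a'
  4: (5,2) 1 'a'
  5: (2,14) 1 'a'
  6: (14,9) 2 'ae'
  7: (9,8) 0 ''
  8: (8,6) 1 'b'
  9: (6,4) 0 ''
  10: (4,0) 0 ''
  11: (0,12) 3 'daa'
  12: (12,3) 1 'd'
  13: (3,15) 0 ''
  14: (15,7) 1 'e'
  15: (7,11) 1 'e'
  16: (11,10) 1 'e'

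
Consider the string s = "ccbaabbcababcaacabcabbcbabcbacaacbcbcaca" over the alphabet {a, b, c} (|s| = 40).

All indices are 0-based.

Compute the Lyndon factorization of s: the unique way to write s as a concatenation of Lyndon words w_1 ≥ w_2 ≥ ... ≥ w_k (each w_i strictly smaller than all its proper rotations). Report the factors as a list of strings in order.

["c", "c", "b", "aabbcababcaacabcabbcbabcbacaacbcbcac", "a"]

emit factor 1: 'c' (i=0, period=1)
emit factor 2: 'c' (i=1, period=1)
emit factor 3: 'b' (i=2, period=1)
emit factor 4: 'aabbcababcaacabcabbcbabcbacaacbcbcac' (i=3, period=36)
emit factor 5: 'a' (i=39, period=1)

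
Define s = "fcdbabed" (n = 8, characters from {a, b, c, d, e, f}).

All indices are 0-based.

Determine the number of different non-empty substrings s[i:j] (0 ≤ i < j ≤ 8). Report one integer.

34

sorted suffixes:
  #0 SA[0]=4  'abed'
  #1 SA[1]=3  'babed'
  #2 SA[2]=5  'bed'
  #3 SA[3]=1  'cdbabed'
  #4 SA[4]=7  'd'
  #5 SA[5]=2  'dbabed'
  #6 SA[6]=6  'ed'
  #7 SA[7]=0  'fcdbabed'

SA = [4, 3, 5, 1, 7, 2, 6, 0]
[i] adj suffixes → lcp
  [1] 4/3 → 0 ('')
  [2] 3/5 → 1 ('b')
  [3] 5/1 → 0 ('')
  [4] 1/7 → 0 ('')
  [5] 7/2 → 1 ('d')
  [6] 2/6 → 0 ('')
  [7] 6/0 → 0 ('')

n(n+1)/2 = 8·9/2 = 36
Σ LCP = 0 + 0 + 1 + 0 + 0 + 1 + 0 + 0 = 2
distinct = 36 − 2 = 34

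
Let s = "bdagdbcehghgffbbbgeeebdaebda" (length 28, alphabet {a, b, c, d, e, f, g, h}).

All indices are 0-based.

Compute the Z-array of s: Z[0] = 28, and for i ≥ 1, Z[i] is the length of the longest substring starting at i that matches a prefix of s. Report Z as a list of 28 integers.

Z[0]=28
i=1: fresh scan; Z[1]=0
i=2: fresh scan; Z[2]=0
i=3: fresh scan; Z[3]=0
i=4: fresh scan; Z[4]=0
i=5: fresh scan; Z[5]=1 grow→box=[5,6)
i=6: fresh scan; Z[6]=0
i=7: fresh scan; Z[7]=0
i=8: fresh scan; Z[8]=0
i=9: fresh scan; Z[9]=0
i=10: fresh scan; Z[10]=0
i=11: fresh scan; Z[11]=0
i=12: fresh scan; Z[12]=0
i=13: fresh scan; Z[13]=0
i=14: fresh scan; Z[14]=1 grow→box=[14,15)
i=15: fresh scan; Z[15]=1 grow→box=[15,16)
i=16: fresh scan; Z[16]=1 grow→box=[16,17)
i=17: fresh scan; Z[17]=0
i=18: fresh scan; Z[18]=0
i=19: fresh scan; Z[19]=0
i=20: fresh scan; Z[20]=0
i=21: fresh scan; Z[21]=3 grow→box=[21,24)
i=22: min(r-i=2, Z[1]=0)=0; Z[22]=0
i=23: min(r-i=1, Z[2]=0)=0; Z[23]=0
i=24: fresh scan; Z[24]=0
i=25: fresh scan; Z[25]=3 grow→box=[25,28)
i=26: min(r-i=2, Z[1]=0)=0; Z[26]=0
i=27: min(r-i=1, Z[2]=0)=0; Z[27]=0

[28, 0, 0, 0, 0, 1, 0, 0, 0, 0, 0, 0, 0, 0, 1, 1, 1, 0, 0, 0, 0, 3, 0, 0, 0, 3, 0, 0]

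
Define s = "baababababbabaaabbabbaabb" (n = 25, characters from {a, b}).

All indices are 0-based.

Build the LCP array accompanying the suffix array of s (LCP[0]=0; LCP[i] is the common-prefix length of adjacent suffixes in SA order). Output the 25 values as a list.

rank | idx | suffix
   0 |  13 | aaabbabbaabb
   1 |   1 | aababababbabaaabbabbaabb
   2 |  21 | aabb
   3 |  14 | aabbabbaabb
   4 |  11 | abaaabbabbaabb
   5 |   2 | ababababbabaaabbabbaabb
   6 |   4 | abababbabaaabbabbaabb
   7 |   6 | ababbabaaabbabbaabb
   8 |  22 | abb
   9 |  18 | abbaabb
  10 |   8 | abbabaaabbabbaabb
  11 |  15 | abbabbaabb
  12 |  24 | b
  13 |  12 | baaabbabbaabb
  14 |   0 | baababababbabaaabbabbaabb
  15 |  20 | baabb
  16 |  10 | babaaabbabbaabb
  17 |   3 | babababbabaaabbabbaabb
  18 |   5 | bababbabaaabbabbaabb
  19 |  17 | babbaabb
  20 |   7 | babbabaaabbabbaabb
  21 |  23 | bb
  22 |  19 | bbaabb
  23 |   9 | bbabaaabbabbaabb
  24 |  16 | bbabbaabb

SA = [13, 1, 21, 14, 11, 2, 4, 6, 22, 18, 8, 15, 24, 12, 0, 20, 10, 3, 5, 17, 7, 23, 19, 9, 16]
rank  pair      lcp
   1  s[13:],s[1:]  2  'aa'
   2  s[1:],s[21:]  3  'aab'
   3  s[21:],s[14:]  4  'aabb'
   4  s[14:],s[11:]  1  'a'
   5  s[11:],s[2:]  3  'aba'
   6  s[2:],s[4:]  6  'ababab'
   7  s[4:],s[6:]  4  'abab'
   8  s[6:],s[22:]  2  'ab'
   9  s[22:],s[18:]  3  'abb'
  10  s[18:],s[8:]  4  'abba'
  11  s[8:],s[15:]  5  'abbab'
  12  s[15:],s[24:]  0  ''
  13  s[24:],s[12:]  1  'b'
  14  s[12:],s[0:]  3  'baa'
  15  s[0:],s[20:]  4  'baab'
  16  s[20:],s[10:]  2  'ba'
  17  s[10:],s[3:]  4  'baba'
  18  s[3:],s[5:]  5  'babab'
  19  s[5:],s[17:]  3  'bab'
  20  s[17:],s[7:]  5  'babba'
  21  s[7:],s[23:]  1  'b'
  22  s[23:],s[19:]  2  'bb'
  23  s[19:],s[9:]  3  'bba'
  24  s[9:],s[16:]  4  'bbab'

[0, 2, 3, 4, 1, 3, 6, 4, 2, 3, 4, 5, 0, 1, 3, 4, 2, 4, 5, 3, 5, 1, 2, 3, 4]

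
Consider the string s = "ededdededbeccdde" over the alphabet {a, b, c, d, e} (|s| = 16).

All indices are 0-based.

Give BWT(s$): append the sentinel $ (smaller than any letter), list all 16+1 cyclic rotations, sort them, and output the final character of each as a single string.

rank  rotation           last
    0  $ededdededbeccdde  e
    1  beccdde$ededdeded  d
    2  ccdde$ededdededbe  e
    3  cdde$ededdededbec  c
    4  dbeccdde$ededdede  e
    5  dde$ededdededbecc  c
    6  ddededbeccdde$ede  e
    7  de$ededdededbeccd  d
    8  dedbeccdde$ededde  e
    9  deddededbeccdde$e  e
   10  dededbeccdde$eded  d
   11  e$ededdededbeccdd  d
   12  eccdde$ededdededb  b
   13  edbeccdde$ededded  d
   14  eddededbeccdde$ed  d
   15  ededbeccdde$ededd  d
   16  ededdededbeccdde$  $

edececedeeddbddd$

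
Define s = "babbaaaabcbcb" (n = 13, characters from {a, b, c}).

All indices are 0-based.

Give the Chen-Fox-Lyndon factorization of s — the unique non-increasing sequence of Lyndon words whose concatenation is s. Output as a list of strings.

["b", "abb", "aaaabcbcb"]

emit factor 1: 'b' (i=0, period=1)
emit factor 2: 'abb' (i=1, period=3)
emit factor 3: 'aaaabcbcb' (i=4, period=9)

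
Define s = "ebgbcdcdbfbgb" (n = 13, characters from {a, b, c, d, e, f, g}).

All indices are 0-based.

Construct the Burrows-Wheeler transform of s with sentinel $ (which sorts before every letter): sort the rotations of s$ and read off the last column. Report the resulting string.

bggdfedbcc$bbb

rank  rotation        last
    0  $ebgbcdcdbfbgb  b
    1  b$ebgbcdcdbfbg  g
    2  bcdcdbfbgb$ebg  g
    3  bfbgb$ebgbcdcd  d
    4  bgb$ebgbcdcdbf  f
    5  bgbcdcdbfbgb$e  e
    6  cdbfbgb$ebgbcd  d
    7  cdcdbfbgb$ebgb  b
    8  dbfbgb$ebgbcdc  c
    9  dcdbfbgb$ebgbc  c
   10  ebgbcdcdbfbgb$  $
   11  fbgb$ebgbcdcdb  b
   12  gb$ebgbcdcdbfb  b
   13  gbcdcdbfbgb$eb  b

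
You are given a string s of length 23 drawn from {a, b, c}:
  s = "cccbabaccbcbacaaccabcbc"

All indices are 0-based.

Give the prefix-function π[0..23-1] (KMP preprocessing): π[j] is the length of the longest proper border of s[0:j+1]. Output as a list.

[0, 1, 2, 0, 0, 0, 0, 1, 2, 0, 1, 0, 0, 1, 0, 0, 1, 2, 0, 0, 1, 0, 1]

π[0] = 0
j=1 s[j]='c': π[1]=1 (border 'c')
j=2 s[j]='c': π[2]=2 (border 'cc')
j=3 s[j]='b': k: 2→1→0; π[3]=0 (border '')
j=4 s[j]='a': π[4]=0 (border '')
j=5 s[j]='b': π[5]=0 (border '')
j=6 s[j]='a': π[6]=0 (border '')
j=7 s[j]='c': π[7]=1 (border 'c')
j=8 s[j]='c': π[8]=2 (border 'cc')
j=9 s[j]='b': k: 2→1→0; π[9]=0 (border '')
j=10 s[j]='c': π[10]=1 (border 'c')
j=11 s[j]='b': k: 1→0; π[11]=0 (border '')
j=12 s[j]='a': π[12]=0 (border '')
j=13 s[j]='c': π[13]=1 (border 'c')
j=14 s[j]='a': k: 1→0; π[14]=0 (border '')
j=15 s[j]='a': π[15]=0 (border '')
j=16 s[j]='c': π[16]=1 (border 'c')
j=17 s[j]='c': π[17]=2 (border 'cc')
j=18 s[j]='a': k: 2→1→0; π[18]=0 (border '')
j=19 s[j]='b': π[19]=0 (border '')
j=20 s[j]='c': π[20]=1 (border 'c')
j=21 s[j]='b': k: 1→0; π[21]=0 (border '')
j=22 s[j]='c': π[22]=1 (border 'c')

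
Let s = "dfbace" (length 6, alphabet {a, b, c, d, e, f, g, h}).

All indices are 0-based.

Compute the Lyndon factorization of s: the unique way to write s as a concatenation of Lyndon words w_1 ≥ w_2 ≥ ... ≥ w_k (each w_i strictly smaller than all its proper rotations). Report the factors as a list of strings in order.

["df", "b", "ace"]

emit factor 1: 'df' (i=0, period=2)
emit factor 2: 'b' (i=2, period=1)
emit factor 3: 'ace' (i=3, period=3)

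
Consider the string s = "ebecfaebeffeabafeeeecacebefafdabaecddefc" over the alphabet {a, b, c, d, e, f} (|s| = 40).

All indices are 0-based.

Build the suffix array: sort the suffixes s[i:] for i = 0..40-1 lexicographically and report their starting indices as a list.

rank | idx | suffix
   0 |  30 | abaecddefc
   1 |  12 | abafeeeecacebefafdabaecddefc
   2 |  21 | acebefafdabaecddefc
   3 |   5 | aebeffeabafeeeecacebefafdabaecddefc
   4 |  32 | aecddefc
   5 |  27 | afdabaecddefc
   6 |  14 | afeeeecacebefafdabaecddefc
   7 |  31 | baecddefc
   8 |  13 | bafeeeecacebefafdabaecddefc
   9 |   1 | becfaebeffeabafeeeecacebefafdabaecddefc
  10 |  24 | befafdabaecddefc
  11 |   7 | beffeabafeeeecacebefafdabaecddefc
  12 |  39 | c
  13 |  20 | cacebefafdabaecddefc
  14 |  34 | cddefc
  15 |  22 | cebefafdabaecddefc
  16 |   3 | cfaebeffeabafeeeecacebefafdabaecddefc
  17 |  29 | dabaecddefc
  18 |  35 | ddefc
  19 |  36 | defc
  20 |  11 | eabafeeeecacebefafdabaecddefc
  21 |   0 | ebecfaebeffeabafeeeecacebefafdabaecddefc
  22 |  23 | ebefafdabaecddefc
  23 |   6 | ebeffeabafeeeecacebefafdabaecddefc
  24 |  19 | ecacebefafdabaecddefc
  25 |  33 | ecddefc
  26 |   2 | ecfaebeffeabafeeeecacebefafdabaecddefc
  27 |  18 | eecacebefafdabaecddefc
  28 |  17 | eeecacebefafdabaecddefc
  29 |  16 | eeeecacebefafdabaecddefc
  30 |  25 | efafdabaecddefc
  31 |  37 | efc
  32 |   8 | effeabafeeeecacebefafdabaecddefc
  33 |   4 | faebeffeabafeeeecacebefafdabaecddefc
  34 |  26 | fafdabaecddefc
  35 |  38 | fc
  36 |  28 | fdabaecddefc
  37 |  10 | feabafeeeecacebefafdabaecddefc
  38 |  15 | feeeecacebefafdabaecddefc
  39 |   9 | ffeabafeeeecacebefafdabaecddefc

[30, 12, 21, 5, 32, 27, 14, 31, 13, 1, 24, 7, 39, 20, 34, 22, 3, 29, 35, 36, 11, 0, 23, 6, 19, 33, 2, 18, 17, 16, 25, 37, 8, 4, 26, 38, 28, 10, 15, 9]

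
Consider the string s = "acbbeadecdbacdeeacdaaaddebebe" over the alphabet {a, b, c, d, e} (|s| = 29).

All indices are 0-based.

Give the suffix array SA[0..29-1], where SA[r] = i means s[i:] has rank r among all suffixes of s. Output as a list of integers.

rank→(start, suffix):
  0 → (19, 'aaaddebebe')
  1 → (20, 'aaddebebe')
  2 → (0, 'acbbeadecdbacdeeacdaaaddebebe')
  3 → (16, 'acdaaaddebebe')
  4 → (11, 'acdeeacdaaaddebebe')
  5 → (21, 'addebebe')
  6 → (5, 'adecdbacdeeacdaaaddebebe')
  7 → (10, 'bacdeeacdaaaddebebe')
  8 → (2, 'bbeadecdbacdeeacdaaaddebebe')
  9 → (27, 'be')
  10 → (3, 'beadecdbacdeeacdaaaddebebe')
  11 → (25, 'bebe')
  12 → (1, 'cbbeadecdbacdeeacdaaaddebebe')
  13 → (17, 'cdaaaddebebe')
  14 → (8, 'cdbacdeeacdaaaddebebe')
  15 → (12, 'cdeeacdaaaddebebe')
  16 → (18, 'daaaddebebe')
  17 → (9, 'dbacdeeacdaaaddebebe')
  18 → (22, 'ddebebe')
  19 → (23, 'debebe')
  20 → (6, 'decdbacdeeacdaaaddebebe')
  21 → (13, 'deeacdaaaddebebe')
  22 → (28, 'e')
  23 → (15, 'eacdaaaddebebe')
  24 → (4, 'eadecdbacdeeacdaaaddebebe')
  25 → (26, 'ebe')
  26 → (24, 'ebebe')
  27 → (7, 'ecdbacdeeacdaaaddebebe')
  28 → (14, 'eeacdaaaddebebe')

[19, 20, 0, 16, 11, 21, 5, 10, 2, 27, 3, 25, 1, 17, 8, 12, 18, 9, 22, 23, 6, 13, 28, 15, 4, 26, 24, 7, 14]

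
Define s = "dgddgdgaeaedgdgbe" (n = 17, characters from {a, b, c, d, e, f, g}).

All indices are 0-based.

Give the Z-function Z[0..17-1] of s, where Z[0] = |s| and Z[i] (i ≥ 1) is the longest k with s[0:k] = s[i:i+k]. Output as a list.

Z[0]=17
i=1: fresh scan; Z[1]=0
i=2: fresh scan; Z[2]=1 scan→box=[2,3)
i=3: fresh scan; Z[3]=3 scan→box=[3,6)
i=4: min(r-i=2, Z[1]=0)=0; Z[4]=0
i=5: min(r-i=1, Z[2]=1)=1; Z[5]=2 scan→box=[5,7)
i=6: min(r-i=1, Z[1]=0)=0; Z[6]=0
i=7: fresh scan; Z[7]=0
i=8: fresh scan; Z[8]=0
i=9: fresh scan; Z[9]=0
i=10: fresh scan; Z[10]=0
i=11: fresh scan; Z[11]=3 scan→box=[11,14)
i=12: min(r-i=2, Z[1]=0)=0; Z[12]=0
i=13: min(r-i=1, Z[2]=1)=1; Z[13]=2 scan→box=[13,15)
i=14: min(r-i=1, Z[1]=0)=0; Z[14]=0
i=15: fresh scan; Z[15]=0
i=16: fresh scan; Z[16]=0

[17, 0, 1, 3, 0, 2, 0, 0, 0, 0, 0, 3, 0, 2, 0, 0, 0]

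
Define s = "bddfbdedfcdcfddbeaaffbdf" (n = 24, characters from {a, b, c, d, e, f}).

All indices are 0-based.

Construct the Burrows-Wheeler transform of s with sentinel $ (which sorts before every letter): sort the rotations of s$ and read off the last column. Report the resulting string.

rank  rotation                   last
    0  $bddfbdedfcdcfddbeaaffbdf  f
    1  aaffbdf$bddfbdedfcdcfddbe  e
    2  affbdf$bddfbdedfcdcfddbea  a
    3  bddfbdedfcdcfddbeaaffbdf$  $
    4  bdedfcdcfddbeaaffbdf$bddf  f
    5  bdf$bddfbdedfcdcfddbeaaff  f
    6  beaaffbdf$bddfbdedfcdcfdd  d
    7  cdcfddbeaaffbdf$bddfbdedf  f
    8  cfddbeaaffbdf$bddfbdedfcd  d
    9  dbeaaffbdf$bddfbdedfcdcfd  d
   10  dcfddbeaaffbdf$bddfbdedfc  c
   11  ddbeaaffbdf$bddfbdedfcdcf  f
   12  ddfbdedfcdcfddbeaaffbdf$b  b
   13  dedfcdcfddbeaaffbdf$bddfb  b
   14  df$bddfbdedfcdcfddbeaaffb  b
   15  dfbdedfcdcfddbeaaffbdf$bd  d
   16  dfcdcfddbeaaffbdf$bddfbde  e
   17  eaaffbdf$bddfbdedfcdcfddb  b
   18  edfcdcfddbeaaffbdf$bddfbd  d
   19  f$bddfbdedfcdcfddbeaaffbd  d
   20  fbdedfcdcfddbeaaffbdf$bdd  d
   21  fbdf$bddfbdedfcdcfddbeaaf  f
   22  fcdcfddbeaaffbdf$bddfbded  d
   23  fddbeaaffbdf$bddfbdedfcdc  c
   24  ffbdf$bddfbdedfcdcfddbeaa  a

fea$ffdfddcfbbbdebdddfdca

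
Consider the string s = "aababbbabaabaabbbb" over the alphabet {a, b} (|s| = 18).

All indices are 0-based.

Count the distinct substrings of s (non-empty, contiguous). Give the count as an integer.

128

rank→(start, suffix):
  0 → (9, 'aabaabbbb')
  1 → (0, 'aababbbabaabaabbbb')
  2 → (12, 'aabbbb')
  3 → (7, 'abaabaabbbb')
  4 → (10, 'abaabbbb')
  5 → (1, 'ababbbabaabaabbbb')
  6 → (3, 'abbbabaabaabbbb')
  7 → (13, 'abbbb')
  8 → (17, 'b')
  9 → (8, 'baabaabbbb')
  10 → (11, 'baabbbb')
  11 → (6, 'babaabaabbbb')
  12 → (2, 'babbbabaabaabbbb')
  13 → (16, 'bb')
  14 → (5, 'bbabaabaabbbb')
  15 → (15, 'bbb')
  16 → (4, 'bbbabaabaabbbb')
  17 → (14, 'bbbb')

SA = [9, 0, 12, 7, 10, 1, 3, 13, 17, 8, 11, 6, 2, 16, 5, 15, 4, 14]
[i] adj suffixes → lcp
  [1] 9/0 → 4 ('aaba')
  [2] 0/12 → 3 ('aab')
  [3] 12/7 → 1 ('a')
  [4] 7/10 → 5 ('abaab')
  [5] 10/1 → 3 ('aba')
  [6] 1/3 → 2 ('ab')
  [7] 3/13 → 4 ('abbb')
  [8] 13/17 → 0 ('')
  [9] 17/8 → 1 ('b')
  [10] 8/11 → 4 ('baab')
  [11] 11/6 → 2 ('ba')
  [12] 6/2 → 3 ('bab')
  [13] 2/16 → 1 ('b')
  [14] 16/5 → 2 ('bb')
  [15] 5/15 → 2 ('bb')
  [16] 15/4 → 3 ('bbb')
  [17] 4/14 → 3 ('bbb')

n(n+1)/2 = 18·19/2 = 171
Σ LCP = 0 + 4 + 3 + 1 + 5 + 3 + 2 + 4 + 0 + 1 + 4 + 2 + 3 + 1 + 2 + 2 + 3 + 3 = 43
distinct = 171 − 43 = 128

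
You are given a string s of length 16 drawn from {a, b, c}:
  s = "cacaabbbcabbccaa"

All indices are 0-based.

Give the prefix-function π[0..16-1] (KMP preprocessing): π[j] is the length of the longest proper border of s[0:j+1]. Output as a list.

[0, 0, 1, 2, 0, 0, 0, 0, 1, 2, 0, 0, 1, 1, 2, 0]

π[0] = 0
j=1 s[j]='a': π[1]=0 (border '')
j=2 s[j]='c': π[2]=1 (border 'c')
j=3 s[j]='a': π[3]=2 (border 'ca')
j=4 s[j]='a': k: 2→0; π[4]=0 (border '')
j=5 s[j]='b': π[5]=0 (border '')
j=6 s[j]='b': π[6]=0 (border '')
j=7 s[j]='b': π[7]=0 (border '')
j=8 s[j]='c': π[8]=1 (border 'c')
j=9 s[j]='a': π[9]=2 (border 'ca')
j=10 s[j]='b': k: 2→0; π[10]=0 (border '')
j=11 s[j]='b': π[11]=0 (border '')
j=12 s[j]='c': π[12]=1 (border 'c')
j=13 s[j]='c': k: 1→0; π[13]=1 (border 'c')
j=14 s[j]='a': π[14]=2 (border 'ca')
j=15 s[j]='a': k: 2→0; π[15]=0 (border '')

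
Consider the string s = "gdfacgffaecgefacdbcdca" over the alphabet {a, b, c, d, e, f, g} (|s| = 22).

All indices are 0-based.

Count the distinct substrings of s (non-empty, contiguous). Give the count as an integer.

sorted suffixes:
  #0 SA[0]=21  'a'
  #1 SA[1]=14  'acdbcdca'
  #2 SA[2]=3  'acgffaecgefacdbcdca'
  #3 SA[3]=8  'aecgefacdbcdca'
  #4 SA[4]=17  'bcdca'
  #5 SA[5]=20  'ca'
  #6 SA[6]=15  'cdbcdca'
  #7 SA[7]=18  'cdca'
  #8 SA[8]=10  'cgefacdbcdca'
  #9 SA[9]=4  'cgffaecgefacdbcdca'
  #10 SA[10]=16  'dbcdca'
  #11 SA[11]=19  'dca'
  #12 SA[12]=1  'dfacgffaecgefacdbcdca'
  #13 SA[13]=9  'ecgefacdbcdca'
  #14 SA[14]=12  'efacdbcdca'
  #15 SA[15]=13  'facdbcdca'
  #16 SA[16]=2  'facgffaecgefacdbcdca'
  #17 SA[17]=7  'faecgefacdbcdca'
  #18 SA[18]=6  'ffaecgefacdbcdca'
  #19 SA[19]=0  'gdfacgffaecgefacdbcdca'
  #20 SA[20]=11  'gefacdbcdca'
  #21 SA[21]=5  'gffaecgefacdbcdca'

SA = [21, 14, 3, 8, 17, 20, 15, 18, 10, 4, 16, 19, 1, 9, 12, 13, 2, 7, 6, 0, 11, 5]
i: (SA[i-1],SA[i]) lcp shared
  1: (21,14) 1 'a'
  2: (14,3) 2 'ac'
  3: (3,8) 1 'a'
  4: (8,17) 0 ''
  5: (17,20) 0 ''
  6: (20,15) 1 'c'
  7: (15,18) 2 'cd'
  8: (18,10) 1 'c'
  9: (10,4) 2 'cg'
  10: (4,16) 0 ''
  11: (16,19) 1 'd'
  12: (19,1) 1 'd'
  13: (1,9) 0 ''
  14: (9,12) 1 'e'
  15: (12,13) 0 ''
  16: (13,2) 3 'fac'
  17: (2,7) 2 'fa'
  18: (7,6) 1 'f'
  19: (6,0) 0 ''
  20: (0,11) 1 'g'
  21: (11,5) 1 'g'

n(n+1)/2 = 22·23/2 = 253
Σ LCP = 0 + 1 + 2 + 1 + 0 + 0 + 1 + 2 + 1 + 2 + 0 + 1 + 1 + 0 + 1 + 0 + 3 + 2 + 1 + 0 + 1 + 1 = 21
distinct = 253 − 21 = 232

232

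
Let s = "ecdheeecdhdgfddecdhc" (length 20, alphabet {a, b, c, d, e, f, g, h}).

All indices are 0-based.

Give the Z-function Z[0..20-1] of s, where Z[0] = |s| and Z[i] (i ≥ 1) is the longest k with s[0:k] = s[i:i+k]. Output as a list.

Z[0]=20
i=1: i≥r, start 0; Z[1]=0
i=2: i≥r, start 0; Z[2]=0
i=3: i≥r, start 0; Z[3]=0
i=4: i≥r, start 0; Z[4]=1 grow→box=[4,5)
i=5: i≥r, start 0; Z[5]=1 grow→box=[5,6)
i=6: i≥r, start 0; Z[6]=4 grow→box=[6,10)
i=7: min(r-i=3, Z[1]=0)=0; Z[7]=0
i=8: min(r-i=2, Z[2]=0)=0; Z[8]=0
i=9: min(r-i=1, Z[3]=0)=0; Z[9]=0
i=10: i≥r, start 0; Z[10]=0
i=11: i≥r, start 0; Z[11]=0
i=12: i≥r, start 0; Z[12]=0
i=13: i≥r, start 0; Z[13]=0
i=14: i≥r, start 0; Z[14]=0
i=15: i≥r, start 0; Z[15]=4 grow→box=[15,19)
i=16: min(r-i=3, Z[1]=0)=0; Z[16]=0
i=17: min(r-i=2, Z[2]=0)=0; Z[17]=0
i=18: min(r-i=1, Z[3]=0)=0; Z[18]=0
i=19: i≥r, start 0; Z[19]=0

[20, 0, 0, 0, 1, 1, 4, 0, 0, 0, 0, 0, 0, 0, 0, 4, 0, 0, 0, 0]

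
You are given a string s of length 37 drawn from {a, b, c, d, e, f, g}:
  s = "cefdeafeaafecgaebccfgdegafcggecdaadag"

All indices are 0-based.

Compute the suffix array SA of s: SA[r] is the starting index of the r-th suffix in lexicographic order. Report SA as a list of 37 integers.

[32, 8, 33, 14, 24, 5, 9, 35, 16, 17, 30, 0, 18, 12, 26, 31, 34, 3, 21, 7, 4, 15, 29, 11, 1, 22, 25, 2, 6, 10, 19, 36, 13, 23, 20, 28, 27]

rank | idx | suffix
   0 |  32 | aadag
   1 |   8 | aafecgaebccfgdegafcggecdaadag
   2 |  33 | adag
   3 |  14 | aebccfgdegafcggecdaadag
   4 |  24 | afcggecdaadag
   5 |   5 | afeaafecgaebccfgdegafcggecdaadag
   6 |   9 | afecgaebccfgdegafcggecdaadag
   7 |  35 | ag
   8 |  16 | bccfgdegafcggecdaadag
   9 |  17 | ccfgdegafcggecdaadag
  10 |  30 | cdaadag
  11 |   0 | cefdeafeaafecgaebccfgdegafcggecdaadag
  12 |  18 | cfgdegafcggecdaadag
  13 |  12 | cgaebccfgdegafcggecdaadag
  14 |  26 | cggecdaadag
  15 |  31 | daadag
  16 |  34 | dag
  17 |   3 | deafeaafecgaebccfgdegafcggecdaadag
  18 |  21 | degafcggecdaadag
  19 |   7 | eaafecgaebccfgdegafcggecdaadag
  20 |   4 | eafeaafecgaebccfgdegafcggecdaadag
  21 |  15 | ebccfgdegafcggecdaadag
  22 |  29 | ecdaadag
  23 |  11 | ecgaebccfgdegafcggecdaadag
  24 |   1 | efdeafeaafecgaebccfgdegafcggecdaadag
  25 |  22 | egafcggecdaadag
  26 |  25 | fcggecdaadag
  27 |   2 | fdeafeaafecgaebccfgdegafcggecdaadag
  28 |   6 | feaafecgaebccfgdegafcggecdaadag
  29 |  10 | fecgaebccfgdegafcggecdaadag
  30 |  19 | fgdegafcggecdaadag
  31 |  36 | g
  32 |  13 | gaebccfgdegafcggecdaadag
  33 |  23 | gafcggecdaadag
  34 |  20 | gdegafcggecdaadag
  35 |  28 | gecdaadag
  36 |  27 | ggecdaadag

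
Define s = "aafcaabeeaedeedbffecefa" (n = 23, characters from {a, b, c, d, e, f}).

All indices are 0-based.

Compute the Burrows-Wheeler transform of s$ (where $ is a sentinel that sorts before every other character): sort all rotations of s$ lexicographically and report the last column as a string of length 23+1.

rank  rotation                  last
    0  $aafcaabeeaedeedbffecefa  a
    1  a$aafcaabeeaedeedbffecef  f
    2  aabeeaedeedbffecefa$aafc  c
    3  aafcaabeeaedeedbffecefa$  $
    4  abeeaedeedbffecefa$aafca  a
    5  aedeedbffecefa$aafcaabee  e
    6  afcaabeeaedeedbffecefa$a  a
    7  beeaedeedbffecefa$aafcaa  a
    8  bffecefa$aafcaabeeaedeed  d
    9  caabeeaedeedbffecefa$aaf  f
   10  cefa$aafcaabeeaedeedbffe  e
   11  dbffecefa$aafcaabeeaedee  e
   12  deedbffecefa$aafcaabeeae  e
   13  eaedeedbffecefa$aafcaabe  e
   14  ecefa$aafcaabeeaedeedbff  f
   15  edbffecefa$aafcaabeeaede  e
   16  edeedbffecefa$aafcaabeea  a
   17  eeaedeedbffecefa$aafcaab  b
   18  eedbffecefa$aafcaabeeaed  d
   19  efa$aafcaabeeaedeedbffec  c
   20  fa$aafcaabeeaedeedbffece  e
   21  fcaabeeaedeedbffecefa$aa  a
   22  fecefa$aafcaabeeaedeedbf  f
   23  ffecefa$aafcaabeeaedeedb  b

afc$aeaadfeeeefeabdceafb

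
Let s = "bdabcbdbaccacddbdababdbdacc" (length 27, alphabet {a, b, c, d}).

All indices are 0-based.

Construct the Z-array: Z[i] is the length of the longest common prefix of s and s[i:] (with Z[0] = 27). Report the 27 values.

Z[0]=27
i=1: fresh scan; Z[1]=0
i=2: fresh scan; Z[2]=0
i=3: fresh scan; Z[3]=1 extend→box=[3,4)
i=4: fresh scan; Z[4]=0
i=5: fresh scan; Z[5]=2 extend→box=[5,7)
i=6: min(r-i=1, Z[1]=0)=0; Z[6]=0
i=7: fresh scan; Z[7]=1 extend→box=[7,8)
i=8: fresh scan; Z[8]=0
i=9: fresh scan; Z[9]=0
i=10: fresh scan; Z[10]=0
i=11: fresh scan; Z[11]=0
i=12: fresh scan; Z[12]=0
i=13: fresh scan; Z[13]=0
i=14: fresh scan; Z[14]=0
i=15: fresh scan; Z[15]=4 extend→box=[15,19)
i=16: min(r-i=3, Z[1]=0)=0; Z[16]=0
i=17: min(r-i=2, Z[2]=0)=0; Z[17]=0
i=18: min(r-i=1, Z[3]=1)=1; Z[18]=1
i=19: fresh scan; Z[19]=0
i=20: fresh scan; Z[20]=2 extend→box=[20,22)
i=21: min(r-i=1, Z[1]=0)=0; Z[21]=0
i=22: fresh scan; Z[22]=3 extend→box=[22,25)
i=23: min(r-i=2, Z[1]=0)=0; Z[23]=0
i=24: min(r-i=1, Z[2]=0)=0; Z[24]=0
i=25: fresh scan; Z[25]=0
i=26: fresh scan; Z[26]=0

[27, 0, 0, 1, 0, 2, 0, 1, 0, 0, 0, 0, 0, 0, 0, 4, 0, 0, 1, 0, 2, 0, 3, 0, 0, 0, 0]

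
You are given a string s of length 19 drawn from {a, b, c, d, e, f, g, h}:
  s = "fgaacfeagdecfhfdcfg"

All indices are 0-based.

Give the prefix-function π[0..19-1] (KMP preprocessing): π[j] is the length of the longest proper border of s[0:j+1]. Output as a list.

[0, 0, 0, 0, 0, 1, 0, 0, 0, 0, 0, 0, 1, 0, 1, 0, 0, 1, 2]

π[0] = 0
j=1 s[j]='g': π[1]=0 (border '')
j=2 s[j]='a': π[2]=0 (border '')
j=3 s[j]='a': π[3]=0 (border '')
j=4 s[j]='c': π[4]=0 (border '')
j=5 s[j]='f': π[5]=1 (border 'f')
j=6 s[j]='e': k: 1→0; π[6]=0 (border '')
j=7 s[j]='a': π[7]=0 (border '')
j=8 s[j]='g': π[8]=0 (border '')
j=9 s[j]='d': π[9]=0 (border '')
j=10 s[j]='e': π[10]=0 (border '')
j=11 s[j]='c': π[11]=0 (border '')
j=12 s[j]='f': π[12]=1 (border 'f')
j=13 s[j]='h': k: 1→0; π[13]=0 (border '')
j=14 s[j]='f': π[14]=1 (border 'f')
j=15 s[j]='d': k: 1→0; π[15]=0 (border '')
j=16 s[j]='c': π[16]=0 (border '')
j=17 s[j]='f': π[17]=1 (border 'f')
j=18 s[j]='g': π[18]=2 (border 'fg')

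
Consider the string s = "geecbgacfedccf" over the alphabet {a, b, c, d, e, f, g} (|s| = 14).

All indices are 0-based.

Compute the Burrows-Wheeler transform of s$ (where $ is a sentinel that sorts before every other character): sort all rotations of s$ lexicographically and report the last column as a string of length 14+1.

rank  rotation         last
    0  $geecbgacfedccf  f
    1  acfedccf$geecbg  g
    2  bgacfedccf$geec  c
    3  cbgacfedccf$gee  e
    4  ccf$geecbgacfed  d
    5  cf$geecbgacfedc  c
    6  cfedccf$geecbga  a
    7  dccf$geecbgacfe  e
    8  ecbgacfedccf$ge  e
    9  edccf$geecbgacf  f
   10  eecbgacfedccf$g  g
   11  f$geecbgacfedcc  c
   12  fedccf$geecbgac  c
   13  gacfedccf$geecb  b
   14  geecbgacfedccf$  $

fgcedcaeefgccb$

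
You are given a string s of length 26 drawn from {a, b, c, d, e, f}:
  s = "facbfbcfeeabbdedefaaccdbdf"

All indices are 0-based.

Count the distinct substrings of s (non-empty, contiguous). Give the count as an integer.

327

rank→(start, suffix):
  0 → (18, 'aaccdbdf')
  1 → (10, 'abbdedefaaccdbdf')
  2 → (1, 'acbfbcfeeabbdedefaaccdbdf')
  3 → (19, 'accdbdf')
  4 → (11, 'bbdedefaaccdbdf')
  5 → (5, 'bcfeeabbdedefaaccdbdf')
  6 → (12, 'bdedefaaccdbdf')
  7 → (23, 'bdf')
  8 → (3, 'bfbcfeeabbdedefaaccdbdf')
  9 → (2, 'cbfbcfeeabbdedefaaccdbdf')
  10 → (20, 'ccdbdf')
  11 → (21, 'cdbdf')
  12 → (6, 'cfeeabbdedefaaccdbdf')
  13 → (22, 'dbdf')
  14 → (13, 'dedefaaccdbdf')
  15 → (15, 'defaaccdbdf')
  16 → (24, 'df')
  17 → (9, 'eabbdedefaaccdbdf')
  18 → (14, 'edefaaccdbdf')
  19 → (8, 'eeabbdedefaaccdbdf')
  20 → (16, 'efaaccdbdf')
  21 → (25, 'f')
  22 → (17, 'faaccdbdf')
  23 → (0, 'facbfbcfeeabbdedefaaccdbdf')
  24 → (4, 'fbcfeeabbdedefaaccdbdf')
  25 → (7, 'feeabbdedefaaccdbdf')

SA = [18, 10, 1, 19, 11, 5, 12, 23, 3, 2, 20, 21, 6, 22, 13, 15, 24, 9, 14, 8, 16, 25, 17, 0, 4, 7]
i: (SA[i-1],SA[i]) lcp shared
  1: (18,10) 1 'a'
  2: (10,1) 1 'a'
  3: (1,19) 2 'ac'
  4: (19,11) 0 ''
  5: (11,5) 1 'b'
  6: (5,12) 1 'b'
  7: (12,23) 2 'bd'
  8: (23,3) 1 'b'
  9: (3,2) 0 ''
  10: (2,20) 1 'c'
  11: (20,21) 1 'c'
  12: (21,6) 1 'c'
  13: (6,22) 0 ''
  14: (22,13) 1 'd'
  15: (13,15) 2 'de'
  16: (15,24) 1 'd'
  17: (24,9) 0 ''
  18: (9,14) 1 'e'
  19: (14,8) 1 'e'
  20: (8,16) 1 'e'
  21: (16,25) 0 ''
  22: (25,17) 1 'f'
  23: (17,0) 2 'fa'
  24: (0,4) 1 'f'
  25: (4,7) 1 'f'

n(n+1)/2 = 26·27/2 = 351
Σ LCP = 0 + 1 + 1 + 2 + 0 + 1 + 1 + 2 + 1 + 0 + 1 + 1 + 1 + 0 + 1 + 2 + 1 + 0 + 1 + 1 + 1 + 0 + 1 + 2 + 1 + 1 = 24
distinct = 351 − 24 = 327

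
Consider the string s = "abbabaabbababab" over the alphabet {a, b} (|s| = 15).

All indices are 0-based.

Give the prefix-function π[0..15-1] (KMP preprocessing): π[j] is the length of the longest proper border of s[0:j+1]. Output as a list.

[0, 0, 0, 1, 2, 1, 1, 2, 3, 4, 5, 6, 2, 1, 2]

π[0] = 0
j=1 s[j]='b': π[1]=0 (border '')
j=2 s[j]='b': π[2]=0 (border '')
j=3 s[j]='a': π[3]=1 (border 'a')
j=4 s[j]='b': π[4]=2 (border 'ab')
j=5 s[j]='a': k: 2→0; π[5]=1 (border 'a')
j=6 s[j]='a': k: 1→0; π[6]=1 (border 'a')
j=7 s[j]='b': π[7]=2 (border 'ab')
j=8 s[j]='b': π[8]=3 (border 'abb')
j=9 s[j]='a': π[9]=4 (border 'abba')
j=10 s[j]='b': π[10]=5 (border 'abbab')
j=11 s[j]='a': π[11]=6 (border 'abbaba')
j=12 s[j]='b': k: 6→1; π[12]=2 (border 'ab')
j=13 s[j]='a': k: 2→0; π[13]=1 (border 'a')
j=14 s[j]='b': π[14]=2 (border 'ab')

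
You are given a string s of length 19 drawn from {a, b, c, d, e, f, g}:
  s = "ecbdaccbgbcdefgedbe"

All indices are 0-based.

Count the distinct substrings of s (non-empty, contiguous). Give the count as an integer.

177

rank→(start, suffix):
  0 → (4, 'accbgbcdefgedbe')
  1 → (9, 'bcdefgedbe')
  2 → (2, 'bdaccbgbcdefgedbe')
  3 → (17, 'be')
  4 → (7, 'bgbcdefgedbe')
  5 → (1, 'cbdaccbgbcdefgedbe')
  6 → (6, 'cbgbcdefgedbe')
  7 → (5, 'ccbgbcdefgedbe')
  8 → (10, 'cdefgedbe')
  9 → (3, 'daccbgbcdefgedbe')
  10 → (16, 'dbe')
  11 → (11, 'defgedbe')
  12 → (18, 'e')
  13 → (0, 'ecbdaccbgbcdefgedbe')
  14 → (15, 'edbe')
  15 → (12, 'efgedbe')
  16 → (13, 'fgedbe')
  17 → (8, 'gbcdefgedbe')
  18 → (14, 'gedbe')

SA = [4, 9, 2, 17, 7, 1, 6, 5, 10, 3, 16, 11, 18, 0, 15, 12, 13, 8, 14]
i: (SA[i-1],SA[i]) lcp shared
  1: (4,9) 0 ''
  2: (9,2) 1 'b'
  3: (2,17) 1 'b'
  4: (17,7) 1 'b'
  5: (7,1) 0 ''
  6: (1,6) 2 'cb'
  7: (6,5) 1 'c'
  8: (5,10) 1 'c'
  9: (10,3) 0 ''
  10: (3,16) 1 'd'
  11: (16,11) 1 'd'
  12: (11,18) 0 ''
  13: (18,0) 1 'e'
  14: (0,15) 1 'e'
  15: (15,12) 1 'e'
  16: (12,13) 0 ''
  17: (13,8) 0 ''
  18: (8,14) 1 'g'

n(n+1)/2 = 19·20/2 = 190
Σ LCP = 0 + 0 + 1 + 1 + 1 + 0 + 2 + 1 + 1 + 0 + 1 + 1 + 0 + 1 + 1 + 1 + 0 + 0 + 1 = 13
distinct = 190 − 13 = 177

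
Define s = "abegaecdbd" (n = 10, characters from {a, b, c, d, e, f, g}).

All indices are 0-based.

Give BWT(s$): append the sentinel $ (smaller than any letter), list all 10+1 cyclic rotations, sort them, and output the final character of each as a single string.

rank  rotation     last
    0  $abegaecdbd  d
    1  abegaecdbd$  $
    2  aecdbd$abeg  g
    3  bd$abegaecd  d
    4  begaecdbd$a  a
    5  cdbd$abegae  e
    6  d$abegaecdb  b
    7  dbd$abegaec  c
    8  ecdbd$abega  a
    9  egaecdbd$ab  b
   10  gaecdbd$abe  e

d$gdaebcabe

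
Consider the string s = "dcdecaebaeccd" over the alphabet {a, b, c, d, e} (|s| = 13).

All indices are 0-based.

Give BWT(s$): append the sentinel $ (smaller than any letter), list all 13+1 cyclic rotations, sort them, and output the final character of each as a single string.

dcbeeecdc$cada

rank  rotation        last
    0  $dcdecaebaeccd  d
    1  aebaeccd$dcdec  c
    2  aeccd$dcdecaeb  b
    3  baeccd$dcdecae  e
    4  caebaeccd$dcde  e
    5  ccd$dcdecaebae  e
    6  cd$dcdecaebaec  c
    7  cdecaebaeccd$d  d
    8  d$dcdecaebaecc  c
    9  dcdecaebaeccd$  $
   10  decaebaeccd$dc  c
   11  ebaeccd$dcdeca  a
   12  ecaebaeccd$dcd  d
   13  eccd$dcdecaeba  a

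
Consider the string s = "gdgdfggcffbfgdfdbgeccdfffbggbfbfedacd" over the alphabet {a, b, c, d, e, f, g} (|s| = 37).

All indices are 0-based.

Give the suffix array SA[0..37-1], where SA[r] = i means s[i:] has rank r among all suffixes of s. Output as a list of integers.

[34, 28, 30, 10, 16, 25, 19, 35, 20, 7, 36, 33, 15, 13, 21, 3, 1, 18, 32, 29, 9, 24, 14, 31, 8, 23, 22, 11, 4, 27, 6, 12, 2, 0, 17, 26, 5]

sorted suffixes:
  #0 SA[0]=34  'acd'
  #1 SA[1]=28  'bfbfedacd'
  #2 SA[2]=30  'bfedacd'
  #3 SA[3]=10  'bfgdfdbgeccdfffbggbfbfedacd'
  #4 SA[4]=16  'bgeccdfffbggbfbfedacd'
  #5 SA[5]=25  'bggbfbfedacd'
  #6 SA[6]=19  'ccdfffbggbfbfedacd'
  #7 SA[7]=35  'cd'
  #8 SA[8]=20  'cdfffbggbfbfedacd'
  #9 SA[9]=7  'cffbfgdfdbgeccdfffbggbfbfedacd'
  #10 SA[10]=36  'd'
  #11 SA[11]=33  'dacd'
  #12 SA[12]=15  'dbgeccdfffbggbfbfedacd'
  #13 SA[13]=13  'dfdbgeccdfffbggbfbfedacd'
  #14 SA[14]=21  'dfffbggbfbfedacd'
  #15 SA[15]=3  'dfggcffbfgdfdbgeccdfffbggbfbfedacd'
  #16 SA[16]=1  'dgdfggcffbfgdfdbgeccdfffbggbfbfedacd'
  #17 SA[17]=18  'eccdfffbggbfbfedacd'
  #18 SA[18]=32  'edacd'
  #19 SA[19]=29  'fbfedacd'
  #20 SA[20]=9  'fbfgdfdbgeccdfffbggbfbfedacd'
  #21 SA[21]=24  'fbggbfbfedacd'
  #22 SA[22]=14  'fdbgeccdfffbggbfbfedacd'
  #23 SA[23]=31  'fedacd'
  #24 SA[24]=8  'ffbfgdfdbgeccdfffbggbfbfedacd'
  #25 SA[25]=23  'ffbggbfbfedacd'
  #26 SA[26]=22  'fffbggbfbfedacd'
  #27 SA[27]=11  'fgdfdbgeccdfffbggbfbfedacd'
  #28 SA[28]=4  'fggcffbfgdfdbgeccdfffbggbfbfedacd'
  #29 SA[29]=27  'gbfbfedacd'
  #30 SA[30]=6  'gcffbfgdfdbgeccdfffbggbfbfedacd'
  #31 SA[31]=12  'gdfdbgeccdfffbggbfbfedacd'
  #32 SA[32]=2  'gdfggcffbfgdfdbgeccdfffbggbfbfedacd'
  #33 SA[33]=0  'gdgdfggcffbfgdfdbgeccdfffbggbfbfedacd'
  #34 SA[34]=17  'geccdfffbggbfbfedacd'
  #35 SA[35]=26  'ggbfbfedacd'
  #36 SA[36]=5  'ggcffbfgdfdbgeccdfffbggbfbfedacd'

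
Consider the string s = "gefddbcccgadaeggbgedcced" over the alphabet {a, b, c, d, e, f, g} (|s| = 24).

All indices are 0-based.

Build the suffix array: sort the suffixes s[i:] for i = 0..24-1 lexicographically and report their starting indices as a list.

[10, 12, 5, 16, 6, 20, 7, 21, 8, 23, 11, 4, 19, 3, 22, 18, 1, 13, 2, 9, 15, 17, 0, 14]

sorted suffixes:
  #0 SA[0]=10  'adaeggbgedcced'
  #1 SA[1]=12  'aeggbgedcced'
  #2 SA[2]=5  'bcccgadaeggbgedcced'
  #3 SA[3]=16  'bgedcced'
  #4 SA[4]=6  'cccgadaeggbgedcced'
  #5 SA[5]=20  'cced'
  #6 SA[6]=7  'ccgadaeggbgedcced'
  #7 SA[7]=21  'ced'
  #8 SA[8]=8  'cgadaeggbgedcced'
  #9 SA[9]=23  'd'
  #10 SA[10]=11  'daeggbgedcced'
  #11 SA[11]=4  'dbcccgadaeggbgedcced'
  #12 SA[12]=19  'dcced'
  #13 SA[13]=3  'ddbcccgadaeggbgedcced'
  #14 SA[14]=22  'ed'
  #15 SA[15]=18  'edcced'
  #16 SA[16]=1  'efddbcccgadaeggbgedcced'
  #17 SA[17]=13  'eggbgedcced'
  #18 SA[18]=2  'fddbcccgadaeggbgedcced'
  #19 SA[19]=9  'gadaeggbgedcced'
  #20 SA[20]=15  'gbgedcced'
  #21 SA[21]=17  'gedcced'
  #22 SA[22]=0  'gefddbcccgadaeggbgedcced'
  #23 SA[23]=14  'ggbgedcced'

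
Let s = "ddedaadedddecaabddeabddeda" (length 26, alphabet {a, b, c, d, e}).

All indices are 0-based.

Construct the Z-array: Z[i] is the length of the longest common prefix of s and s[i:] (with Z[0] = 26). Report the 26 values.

Z[0]=26
i=1: i≥r, start 0; Z[1]=1 extend→box=[1,2)
i=2: i≥r, start 0; Z[2]=0
i=3: i≥r, start 0; Z[3]=1 extend→box=[3,4)
i=4: i≥r, start 0; Z[4]=0
i=5: i≥r, start 0; Z[5]=0
i=6: i≥r, start 0; Z[6]=1 extend→box=[6,7)
i=7: i≥r, start 0; Z[7]=0
i=8: i≥r, start 0; Z[8]=2 extend→box=[8,10)
i=9: min(r-i=1, Z[1]=1)=1; Z[9]=3 extend→box=[9,12)
i=10: min(r-i=2, Z[1]=1)=1; Z[10]=1
i=11: min(r-i=1, Z[2]=0)=0; Z[11]=0
i=12: i≥r, start 0; Z[12]=0
i=13: i≥r, start 0; Z[13]=0
i=14: i≥r, start 0; Z[14]=0
i=15: i≥r, start 0; Z[15]=0
i=16: i≥r, start 0; Z[16]=3 extend→box=[16,19)
i=17: min(r-i=2, Z[1]=1)=1; Z[17]=1
i=18: min(r-i=1, Z[2]=0)=0; Z[18]=0
i=19: i≥r, start 0; Z[19]=0
i=20: i≥r, start 0; Z[20]=0
i=21: i≥r, start 0; Z[21]=5 extend→box=[21,26)
i=22: min(r-i=4, Z[1]=1)=1; Z[22]=1
i=23: min(r-i=3, Z[2]=0)=0; Z[23]=0
i=24: min(r-i=2, Z[3]=1)=1; Z[24]=1
i=25: min(r-i=1, Z[4]=0)=0; Z[25]=0

[26, 1, 0, 1, 0, 0, 1, 0, 2, 3, 1, 0, 0, 0, 0, 0, 3, 1, 0, 0, 0, 5, 1, 0, 1, 0]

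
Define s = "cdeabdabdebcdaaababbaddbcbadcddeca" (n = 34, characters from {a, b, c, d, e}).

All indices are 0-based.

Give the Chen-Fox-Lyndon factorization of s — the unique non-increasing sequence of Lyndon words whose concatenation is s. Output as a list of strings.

emit factor 1: 'cde' (i=0, period=3)
emit factor 2: 'abdabdebcd' (i=3, period=10)
emit factor 3: 'aaababbaddbcbadcddec' (i=13, period=20)
emit factor 4: 'a' (i=33, period=1)

["cde", "abdabdebcd", "aaababbaddbcbadcddec", "a"]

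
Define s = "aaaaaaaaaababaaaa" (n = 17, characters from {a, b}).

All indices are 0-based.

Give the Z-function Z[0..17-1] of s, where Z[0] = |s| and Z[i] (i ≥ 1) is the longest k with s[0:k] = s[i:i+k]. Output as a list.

[17, 9, 8, 7, 6, 5, 4, 3, 2, 1, 0, 1, 0, 4, 3, 2, 1]

Z[0]=17
i=1: fresh scan; Z[1]=9 scan→box=[1,10)
i=2: min(r-i=8, Z[1]=9)=8; Z[2]=8
i=3: min(r-i=7, Z[2]=8)=7; Z[3]=7
i=4: min(r-i=6, Z[3]=7)=6; Z[4]=6
i=5: min(r-i=5, Z[4]=6)=5; Z[5]=5
i=6: min(r-i=4, Z[5]=5)=4; Z[6]=4
i=7: min(r-i=3, Z[6]=4)=3; Z[7]=3
i=8: min(r-i=2, Z[7]=3)=2; Z[8]=2
i=9: min(r-i=1, Z[8]=2)=1; Z[9]=1
i=10: fresh scan; Z[10]=0
i=11: fresh scan; Z[11]=1 scan→box=[11,12)
i=12: fresh scan; Z[12]=0
i=13: fresh scan; Z[13]=4 scan→box=[13,17)
i=14: min(r-i=3, Z[1]=9)=3; Z[14]=3
i=15: min(r-i=2, Z[2]=8)=2; Z[15]=2
i=16: min(r-i=1, Z[3]=7)=1; Z[16]=1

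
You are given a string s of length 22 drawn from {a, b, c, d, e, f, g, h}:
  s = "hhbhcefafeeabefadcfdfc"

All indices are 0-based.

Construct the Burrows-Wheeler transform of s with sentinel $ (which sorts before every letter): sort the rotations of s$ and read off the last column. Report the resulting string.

rank  rotation                 last
    0  $hhbhcefafeeabefadcfdfc  c
    1  abefadcfdfc$hhbhcefafee  e
    2  adcfdfc$hhbhcefafeeabef  f
    3  afeeabefadcfdfc$hhbhcef  f
    4  befadcfdfc$hhbhcefafeea  a
    5  bhcefafeeabefadcfdfc$hh  h
    6  c$hhbhcefafeeabefadcfdf  f
    7  cefafeeabefadcfdfc$hhbh  h
    8  cfdfc$hhbhcefafeeabefad  d
    9  dcfdfc$hhbhcefafeeabefa  a
   10  dfc$hhbhcefafeeabefadcf  f
   11  eabefadcfdfc$hhbhcefafe  e
   12  eeabefadcfdfc$hhbhcefaf  f
   13  efadcfdfc$hhbhcefafeeab  b
   14  efafeeabefadcfdfc$hhbhc  c
   15  fadcfdfc$hhbhcefafeeabe  e
   16  fafeeabefadcfdfc$hhbhce  e
   17  fc$hhbhcefafeeabefadcfd  d
   18  fdfc$hhbhcefafeeabefadc  c
   19  feeabefadcfdfc$hhbhcefa  a
   20  hbhcefafeeabefadcfdfc$h  h
   21  hcefafeeabefadcfdfc$hhb  b
   22  hhbhcefafeeabefadcfdfc$  $

ceffahfhdafefbceedcahb$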